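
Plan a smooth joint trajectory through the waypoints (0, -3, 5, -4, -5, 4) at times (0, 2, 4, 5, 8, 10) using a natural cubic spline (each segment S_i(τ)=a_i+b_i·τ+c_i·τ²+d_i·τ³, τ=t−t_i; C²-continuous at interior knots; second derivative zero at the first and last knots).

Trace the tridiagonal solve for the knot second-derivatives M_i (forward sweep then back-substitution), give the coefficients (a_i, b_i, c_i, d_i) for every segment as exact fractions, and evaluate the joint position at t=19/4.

Δ: Δ0=-3/2, Δ1=4, Δ2=-9, Δ3=-1/3, Δ4=9/2
row 1: diag=8, rhs=33; c'=1/4, d'=33/8
row 2: denom=6−2·1/4=11/2; d'=(-78−2·33/8)/(11/2)=-345/22
row 3: denom=8−1·2/11=86/11; d'=(52−1·-345/22)/(86/11)=1489/172
row 4: denom=10−3·33/86=761/86; d'=(29−3·1489/172)/(761/86)=521/1522
back: M4=521/1522
back: M3=1489/172−33/86·521/1522=6488/761
back: M2=-345/22−2/11·6488/761=-26227/1522
back: M1=33/8−1/4·-26227/1522=12835/1522
M: M0=0, M1=12835/1522, M2=-26227/1522, M3=6488/761, M4=521/1522, M5=0
seg 0: a=0, c=M0/2=0, d=(M1−M0)/(6·2)=12835/18264, b=Δ0−h0·(2M0+M1)/6=-9842/2283
seg 1: a=-3, c=M1/2=12835/3044, d=(M2−M1)/(6·2)=-19531/9132, b=Δ1−h1·(2M1+M2)/6=18821/4566
seg 2: a=5, c=M2/2=-26227/3044, d=(M3−M2)/(6·1)=39203/9132, b=Δ2−h2·(2M2+M3)/6=-21355/4566
seg 3: a=-4, c=M3/2=3244/761, d=(M4−M3)/(6·3)=-12455/27396, b=Δ3−h3·(2M3+M4)/6=-82463/9132
seg 4: a=-5, c=M4/2=521/3044, d=(M5−M4)/(6·2)=-521/18264, b=Δ4−h4·(2M4+M5)/6=19505/4566
t_q=19/4 → seg 2, τ=3/4; S=5+-21355/4566·τ+-26227/3044·τ²+39203/9132·τ³=-300625/194816

  seg 0: a=0 b=-9842/2283 c=0 d=12835/18264
  seg 1: a=-3 b=18821/4566 c=12835/3044 d=-19531/9132
  seg 2: a=5 b=-21355/4566 c=-26227/3044 d=39203/9132
  seg 3: a=-4 b=-82463/9132 c=3244/761 d=-12455/27396
  seg 4: a=-5 b=19505/4566 c=521/3044 d=-521/18264
S(19/4) = -300625/194816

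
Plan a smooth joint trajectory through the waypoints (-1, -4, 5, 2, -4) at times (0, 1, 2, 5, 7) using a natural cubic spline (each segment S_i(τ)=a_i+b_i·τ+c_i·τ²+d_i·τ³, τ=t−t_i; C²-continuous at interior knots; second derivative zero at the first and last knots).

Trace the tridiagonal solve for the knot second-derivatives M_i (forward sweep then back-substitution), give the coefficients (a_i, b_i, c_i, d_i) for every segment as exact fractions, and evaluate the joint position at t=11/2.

  seg 0: a=-1 b=-884/137 c=0 d=473/137
  seg 1: a=-4 b=535/137 c=1419/137 d=-721/137
  seg 2: a=5 b=1210/137 c=-744/137 d=295/411
  seg 3: a=2 b=-599/137 c=141/137 d=-47/274
S(11/2) = 109/2192

Δ: Δ0=-3, Δ1=9, Δ2=-1, Δ3=-3
row 1: diag=4, rhs=72; c'=1/4, d'=18
row 2: denom=8−1·1/4=31/4; d'=(-60−1·18)/(31/4)=-312/31
row 3: denom=10−3·12/31=274/31; d'=(-12−3·-312/31)/(274/31)=282/137
back: M3=282/137
back: M2=-312/31−12/31·282/137=-1488/137
back: M1=18−1/4·-1488/137=2838/137
M: M0=0, M1=2838/137, M2=-1488/137, M3=282/137, M4=0
seg 0: a=-1, c=M0/2=0, d=(M1−M0)/(6·1)=473/137, b=Δ0−h0·(2M0+M1)/6=-884/137
seg 1: a=-4, c=M1/2=1419/137, d=(M2−M1)/(6·1)=-721/137, b=Δ1−h1·(2M1+M2)/6=535/137
seg 2: a=5, c=M2/2=-744/137, d=(M3−M2)/(6·3)=295/411, b=Δ2−h2·(2M2+M3)/6=1210/137
seg 3: a=2, c=M3/2=141/137, d=(M4−M3)/(6·2)=-47/274, b=Δ3−h3·(2M3+M4)/6=-599/137
t_q=11/2 → seg 3, τ=1/2; S=2+-599/137·τ+141/137·τ²+-47/274·τ³=109/2192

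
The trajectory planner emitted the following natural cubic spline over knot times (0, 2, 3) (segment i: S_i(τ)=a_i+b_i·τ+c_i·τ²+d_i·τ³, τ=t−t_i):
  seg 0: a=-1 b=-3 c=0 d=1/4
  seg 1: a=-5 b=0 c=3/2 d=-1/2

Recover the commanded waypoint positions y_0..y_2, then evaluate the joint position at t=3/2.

y_0=-1 y_1=-5 y_2=-4
S(3/2) = -149/32

y_0 = S_0(0) = a_0 = -1
y_1 = S_1(0) = a_1 = -5
y_2 = S_1(1) = -4
t_q=3/2 is in segment 0 (τ=3/2); S_0(τ)=-149/32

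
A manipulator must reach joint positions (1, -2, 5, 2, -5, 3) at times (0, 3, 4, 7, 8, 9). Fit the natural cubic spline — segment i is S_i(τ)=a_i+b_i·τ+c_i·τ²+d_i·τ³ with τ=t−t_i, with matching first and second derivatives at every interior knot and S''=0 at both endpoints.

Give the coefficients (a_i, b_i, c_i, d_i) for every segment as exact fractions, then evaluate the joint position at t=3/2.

  seg 0: a=1 b=-794/185 c=0 d=203/555
  seg 1: a=-2 b=1033/185 c=609/185 d=-347/185
  seg 2: a=5 b=242/37 c=-432/185 d=-11/185
  seg 3: a=2 b=-1679/185 c=-531/185 d=183/37
  seg 4: a=-5 b=4/185 c=2214/185 d=-738/185
S(3/2) = -6221/1480

Δ: Δ0=-1, Δ1=7, Δ2=-1, Δ3=-7, Δ4=8
row 1: diag=8, rhs=48; c'=1/8, d'=6
row 2: denom=8−1·1/8=63/8; d'=(-48−1·6)/(63/8)=-48/7
row 3: denom=8−3·8/21=48/7; d'=(-36−3·-48/7)/(48/7)=-9/4
row 4: denom=4−1·7/48=185/48; d'=(90−1·-9/4)/(185/48)=4428/185
back: M4=4428/185
back: M3=-9/4−7/48·4428/185=-1062/185
back: M2=-48/7−8/21·-1062/185=-864/185
back: M1=6−1/8·-864/185=1218/185
M: M0=0, M1=1218/185, M2=-864/185, M3=-1062/185, M4=4428/185, M5=0
seg 0: a=1, c=M0/2=0, d=(M1−M0)/(6·3)=203/555, b=Δ0−h0·(2M0+M1)/6=-794/185
seg 1: a=-2, c=M1/2=609/185, d=(M2−M1)/(6·1)=-347/185, b=Δ1−h1·(2M1+M2)/6=1033/185
seg 2: a=5, c=M2/2=-432/185, d=(M3−M2)/(6·3)=-11/185, b=Δ2−h2·(2M2+M3)/6=242/37
seg 3: a=2, c=M3/2=-531/185, d=(M4−M3)/(6·1)=183/37, b=Δ3−h3·(2M3+M4)/6=-1679/185
seg 4: a=-5, c=M4/2=2214/185, d=(M5−M4)/(6·1)=-738/185, b=Δ4−h4·(2M4+M5)/6=4/185
t_q=3/2 → seg 0, τ=3/2; S=1+-794/185·τ+0·τ²+203/555·τ³=-6221/1480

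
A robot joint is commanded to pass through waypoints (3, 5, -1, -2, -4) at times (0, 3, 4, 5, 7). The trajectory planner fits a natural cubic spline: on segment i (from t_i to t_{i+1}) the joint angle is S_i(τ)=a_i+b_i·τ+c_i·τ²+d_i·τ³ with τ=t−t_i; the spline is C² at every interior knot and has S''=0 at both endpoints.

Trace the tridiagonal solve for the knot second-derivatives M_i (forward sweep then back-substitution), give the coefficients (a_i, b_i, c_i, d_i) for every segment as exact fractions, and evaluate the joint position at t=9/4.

  seg 0: a=3 b=1003/267 c=0 d=-275/801
  seg 1: a=5 b=-1472/267 c=-275/89 d=695/267
  seg 2: a=-1 b=-1037/267 c=420/89 d=-490/267
  seg 3: a=-2 b=13/267 c=-70/89 d=35/267
S(9/4) = 42957/5696

Δ: Δ0=2/3, Δ1=-6, Δ2=-1, Δ3=-1
row 1: diag=8, rhs=-40; c'=1/8, d'=-5
row 2: denom=4−1·1/8=31/8; d'=(30−1·-5)/(31/8)=280/31
row 3: denom=6−1·8/31=178/31; d'=(0−1·280/31)/(178/31)=-140/89
back: M3=-140/89
back: M2=280/31−8/31·-140/89=840/89
back: M1=-5−1/8·840/89=-550/89
M: M0=0, M1=-550/89, M2=840/89, M3=-140/89, M4=0
seg 0: a=3, c=M0/2=0, d=(M1−M0)/(6·3)=-275/801, b=Δ0−h0·(2M0+M1)/6=1003/267
seg 1: a=5, c=M1/2=-275/89, d=(M2−M1)/(6·1)=695/267, b=Δ1−h1·(2M1+M2)/6=-1472/267
seg 2: a=-1, c=M2/2=420/89, d=(M3−M2)/(6·1)=-490/267, b=Δ2−h2·(2M2+M3)/6=-1037/267
seg 3: a=-2, c=M3/2=-70/89, d=(M4−M3)/(6·2)=35/267, b=Δ3−h3·(2M3+M4)/6=13/267
t_q=9/4 → seg 0, τ=9/4; S=3+1003/267·τ+0·τ²+-275/801·τ³=42957/5696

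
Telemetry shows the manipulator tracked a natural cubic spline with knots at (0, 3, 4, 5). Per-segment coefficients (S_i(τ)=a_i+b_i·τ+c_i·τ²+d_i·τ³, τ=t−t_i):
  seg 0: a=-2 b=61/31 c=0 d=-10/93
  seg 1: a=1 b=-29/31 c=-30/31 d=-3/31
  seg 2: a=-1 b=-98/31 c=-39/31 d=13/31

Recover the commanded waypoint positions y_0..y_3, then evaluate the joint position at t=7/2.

y_0 = S_0(0) = a_0 = -2
y_1 = S_1(0) = a_1 = 1
y_2 = S_2(0) = a_2 = -1
y_3 = S_2(1) = -5
t_q=7/2 is in segment 1 (τ=1/2); S_1(τ)=69/248

y_0=-2 y_1=1 y_2=-1 y_3=-5
S(7/2) = 69/248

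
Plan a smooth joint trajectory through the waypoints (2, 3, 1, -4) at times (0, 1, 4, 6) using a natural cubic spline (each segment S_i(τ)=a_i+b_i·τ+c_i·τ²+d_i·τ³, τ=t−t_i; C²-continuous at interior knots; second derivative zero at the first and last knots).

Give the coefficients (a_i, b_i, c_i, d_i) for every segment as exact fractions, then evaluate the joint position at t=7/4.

  seg 0: a=2 b=493/426 c=0 d=-67/426
  seg 1: a=3 b=146/213 c=-67/142 d=1/142
  seg 2: a=1 b=-833/426 c=-29/71 d=29/426
S(7/4) = 29551/9088

Δ: Δ0=1, Δ1=-2/3, Δ2=-5/2
row 1: diag=8, rhs=-10; c'=3/8, d'=-5/4
row 2: denom=10−3·3/8=71/8; d'=(-11−3·-5/4)/(71/8)=-58/71
back: M2=-58/71
back: M1=-5/4−3/8·-58/71=-67/71
M: M0=0, M1=-67/71, M2=-58/71, M3=0
seg 0: a=2, c=M0/2=0, d=(M1−M0)/(6·1)=-67/426, b=Δ0−h0·(2M0+M1)/6=493/426
seg 1: a=3, c=M1/2=-67/142, d=(M2−M1)/(6·3)=1/142, b=Δ1−h1·(2M1+M2)/6=146/213
seg 2: a=1, c=M2/2=-29/71, d=(M3−M2)/(6·2)=29/426, b=Δ2−h2·(2M2+M3)/6=-833/426
t_q=7/4 → seg 1, τ=3/4; S=3+146/213·τ+-67/142·τ²+1/142·τ³=29551/9088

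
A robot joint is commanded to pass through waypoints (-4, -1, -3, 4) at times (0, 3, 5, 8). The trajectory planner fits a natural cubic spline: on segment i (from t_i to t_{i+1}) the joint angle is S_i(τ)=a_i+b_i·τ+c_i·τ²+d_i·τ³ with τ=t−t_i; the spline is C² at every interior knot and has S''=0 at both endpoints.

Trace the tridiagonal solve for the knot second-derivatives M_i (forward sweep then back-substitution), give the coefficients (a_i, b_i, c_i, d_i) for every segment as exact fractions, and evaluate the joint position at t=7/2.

  seg 0: a=-4 b=11/6 c=0 d=-5/54
  seg 1: a=-1 b=-2/3 c=-5/6 d=1/3
  seg 2: a=-3 b=0 c=7/6 d=-7/54
S(7/2) = -3/2

Δ: Δ0=1, Δ1=-1, Δ2=7/3
row 1: diag=10, rhs=-12; c'=1/5, d'=-6/5
row 2: denom=10−2·1/5=48/5; d'=(20−2·-6/5)/(48/5)=7/3
back: M2=7/3
back: M1=-6/5−1/5·7/3=-5/3
M: M0=0, M1=-5/3, M2=7/3, M3=0
seg 0: a=-4, c=M0/2=0, d=(M1−M0)/(6·3)=-5/54, b=Δ0−h0·(2M0+M1)/6=11/6
seg 1: a=-1, c=M1/2=-5/6, d=(M2−M1)/(6·2)=1/3, b=Δ1−h1·(2M1+M2)/6=-2/3
seg 2: a=-3, c=M2/2=7/6, d=(M3−M2)/(6·3)=-7/54, b=Δ2−h2·(2M2+M3)/6=0
t_q=7/2 → seg 1, τ=1/2; S=-1+-2/3·τ+-5/6·τ²+1/3·τ³=-3/2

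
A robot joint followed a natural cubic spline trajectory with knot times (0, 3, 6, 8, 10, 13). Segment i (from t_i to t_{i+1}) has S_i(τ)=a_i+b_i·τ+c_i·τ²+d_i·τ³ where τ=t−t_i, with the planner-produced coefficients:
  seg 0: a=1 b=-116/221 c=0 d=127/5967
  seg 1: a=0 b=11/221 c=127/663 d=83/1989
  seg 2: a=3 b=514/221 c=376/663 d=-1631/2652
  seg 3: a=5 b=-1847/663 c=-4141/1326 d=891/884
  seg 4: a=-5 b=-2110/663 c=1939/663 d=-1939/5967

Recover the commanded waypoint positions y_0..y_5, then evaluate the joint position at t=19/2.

y_0=1 y_1=0 y_2=3 y_3=5 y_4=-5 y_5=3
S(19/2) = -19827/7072

y_0 = S_0(0) = a_0 = 1
y_1 = S_1(0) = a_1 = 0
y_2 = S_2(0) = a_2 = 3
y_3 = S_3(0) = a_3 = 5
y_4 = S_4(0) = a_4 = -5
y_5 = S_4(3) = 3
t_q=19/2 is in segment 3 (τ=3/2); S_3(τ)=-19827/7072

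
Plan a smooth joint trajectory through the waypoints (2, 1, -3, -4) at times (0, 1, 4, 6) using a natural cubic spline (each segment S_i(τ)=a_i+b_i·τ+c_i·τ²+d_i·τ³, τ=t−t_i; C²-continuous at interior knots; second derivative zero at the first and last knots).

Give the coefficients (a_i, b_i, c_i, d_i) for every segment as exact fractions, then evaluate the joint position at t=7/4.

Δ: Δ0=-1, Δ1=-4/3, Δ2=-1/2
row 1: diag=8, rhs=-2; c'=3/8, d'=-1/4
row 2: denom=10−3·3/8=71/8; d'=(5−3·-1/4)/(71/8)=46/71
back: M2=46/71
back: M1=-1/4−3/8·46/71=-35/71
M: M0=0, M1=-35/71, M2=46/71, M3=0
seg 0: a=2, c=M0/2=0, d=(M1−M0)/(6·1)=-35/426, b=Δ0−h0·(2M0+M1)/6=-391/426
seg 1: a=1, c=M1/2=-35/142, d=(M2−M1)/(6·3)=9/142, b=Δ1−h1·(2M1+M2)/6=-248/213
seg 2: a=-3, c=M2/2=23/71, d=(M3−M2)/(6·2)=-23/426, b=Δ2−h2·(2M2+M3)/6=-397/426
t_q=7/4 → seg 1, τ=3/4; S=1+-248/213·τ+-35/142·τ²+9/142·τ³=135/9088

  seg 0: a=2 b=-391/426 c=0 d=-35/426
  seg 1: a=1 b=-248/213 c=-35/142 d=9/142
  seg 2: a=-3 b=-397/426 c=23/71 d=-23/426
S(7/4) = 135/9088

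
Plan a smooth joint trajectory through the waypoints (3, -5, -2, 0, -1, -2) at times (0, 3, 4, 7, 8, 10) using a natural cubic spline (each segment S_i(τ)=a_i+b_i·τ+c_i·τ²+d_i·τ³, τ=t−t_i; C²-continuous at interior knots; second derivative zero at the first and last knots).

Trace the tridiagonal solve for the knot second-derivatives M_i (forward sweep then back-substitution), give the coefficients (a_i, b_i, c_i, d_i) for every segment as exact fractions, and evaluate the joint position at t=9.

  seg 0: a=3 b=-24905/5058 c=0 d=11417/45522
  seg 1: a=-5 b=4673/2529 c=11417/5058 d=-621/562
  seg 2: a=-2 b=15413/5058 c=-2675/2529 d=4009/45522
  seg 3: a=0 b=-2330/2529 c=-149/562 d=943/5058
  seg 4: a=-1 b=-4513/5058 c=248/843 d=-124/2529
S(9) = -2777/1686

Δ: Δ0=-8/3, Δ1=3, Δ2=2/3, Δ3=-1, Δ4=-1/2
row 1: diag=8, rhs=34; c'=1/8, d'=17/4
row 2: denom=8−1·1/8=63/8; d'=(-14−1·17/4)/(63/8)=-146/63
row 3: denom=8−3·8/21=48/7; d'=(-10−3·-146/63)/(48/7)=-4/9
row 4: denom=6−1·7/48=281/48; d'=(3−1·-4/9)/(281/48)=496/843
back: M4=496/843
back: M3=-4/9−7/48·496/843=-149/281
back: M2=-146/63−8/21·-149/281=-5350/2529
back: M1=17/4−1/8·-5350/2529=11417/2529
M: M0=0, M1=11417/2529, M2=-5350/2529, M3=-149/281, M4=496/843, M5=0
seg 0: a=3, c=M0/2=0, d=(M1−M0)/(6·3)=11417/45522, b=Δ0−h0·(2M0+M1)/6=-24905/5058
seg 1: a=-5, c=M1/2=11417/5058, d=(M2−M1)/(6·1)=-621/562, b=Δ1−h1·(2M1+M2)/6=4673/2529
seg 2: a=-2, c=M2/2=-2675/2529, d=(M3−M2)/(6·3)=4009/45522, b=Δ2−h2·(2M2+M3)/6=15413/5058
seg 3: a=0, c=M3/2=-149/562, d=(M4−M3)/(6·1)=943/5058, b=Δ3−h3·(2M3+M4)/6=-2330/2529
seg 4: a=-1, c=M4/2=248/843, d=(M5−M4)/(6·2)=-124/2529, b=Δ4−h4·(2M4+M5)/6=-4513/5058
t_q=9 → seg 4, τ=1; S=-1+-4513/5058·τ+248/843·τ²+-124/2529·τ³=-2777/1686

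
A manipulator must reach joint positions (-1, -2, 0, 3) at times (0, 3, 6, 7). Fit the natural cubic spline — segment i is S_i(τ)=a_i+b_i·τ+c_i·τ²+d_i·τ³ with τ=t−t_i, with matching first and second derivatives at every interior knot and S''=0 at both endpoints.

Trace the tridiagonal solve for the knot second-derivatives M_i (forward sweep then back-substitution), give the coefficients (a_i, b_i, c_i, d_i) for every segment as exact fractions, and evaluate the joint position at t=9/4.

Δ: Δ0=-1/3, Δ1=2/3, Δ2=3
row 1: diag=12, rhs=6; c'=1/4, d'=1/2
row 2: denom=8−3·1/4=29/4; d'=(14−3·1/2)/(29/4)=50/29
back: M2=50/29
back: M1=1/2−1/4·50/29=2/29
M: M0=0, M1=2/29, M2=50/29, M3=0
seg 0: a=-1, c=M0/2=0, d=(M1−M0)/(6·3)=1/261, b=Δ0−h0·(2M0+M1)/6=-32/87
seg 1: a=-2, c=M1/2=1/29, d=(M2−M1)/(6·3)=8/87, b=Δ1−h1·(2M1+M2)/6=-23/87
seg 2: a=0, c=M2/2=25/29, d=(M3−M2)/(6·1)=-25/87, b=Δ2−h2·(2M2+M3)/6=211/87
t_q=9/4 → seg 0, τ=9/4; S=-1+-32/87·τ+0·τ²+1/261·τ³=-3311/1856

  seg 0: a=-1 b=-32/87 c=0 d=1/261
  seg 1: a=-2 b=-23/87 c=1/29 d=8/87
  seg 2: a=0 b=211/87 c=25/29 d=-25/87
S(9/4) = -3311/1856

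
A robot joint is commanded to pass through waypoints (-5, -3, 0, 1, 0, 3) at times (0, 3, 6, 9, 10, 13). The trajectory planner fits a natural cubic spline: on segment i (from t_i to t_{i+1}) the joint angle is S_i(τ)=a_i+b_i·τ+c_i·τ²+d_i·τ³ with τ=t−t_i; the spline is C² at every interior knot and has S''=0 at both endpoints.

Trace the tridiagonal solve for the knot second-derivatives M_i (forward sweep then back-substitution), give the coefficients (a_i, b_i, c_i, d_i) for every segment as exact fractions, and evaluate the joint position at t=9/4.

  seg 0: a=-5 b=162/283 c=0 d=80/7641
  seg 1: a=-3 b=242/283 c=80/849 d=-13/849
  seg 2: a=0 b=285/283 c=-37/849 d=-461/7641
  seg 3: a=1 b=-250/283 c=-166/283 d=133/283
  seg 4: a=0 b=-183/283 c=233/283 d=-233/2547
S(9/4) = -4067/1132

Δ: Δ0=2/3, Δ1=1, Δ2=1/3, Δ3=-1, Δ4=1
row 1: diag=12, rhs=2; c'=1/4, d'=1/6
row 2: denom=12−3·1/4=45/4; d'=(-4−3·1/6)/(45/4)=-2/5
row 3: denom=8−3·4/15=36/5; d'=(-8−3·-2/5)/(36/5)=-17/18
row 4: denom=8−1·5/36=283/36; d'=(12−1·-17/18)/(283/36)=466/283
back: M4=466/283
back: M3=-17/18−5/36·466/283=-332/283
back: M2=-2/5−4/15·-332/283=-74/849
back: M1=1/6−1/4·-74/849=160/849
M: M0=0, M1=160/849, M2=-74/849, M3=-332/283, M4=466/283, M5=0
seg 0: a=-5, c=M0/2=0, d=(M1−M0)/(6·3)=80/7641, b=Δ0−h0·(2M0+M1)/6=162/283
seg 1: a=-3, c=M1/2=80/849, d=(M2−M1)/(6·3)=-13/849, b=Δ1−h1·(2M1+M2)/6=242/283
seg 2: a=0, c=M2/2=-37/849, d=(M3−M2)/(6·3)=-461/7641, b=Δ2−h2·(2M2+M3)/6=285/283
seg 3: a=1, c=M3/2=-166/283, d=(M4−M3)/(6·1)=133/283, b=Δ3−h3·(2M3+M4)/6=-250/283
seg 4: a=0, c=M4/2=233/283, d=(M5−M4)/(6·3)=-233/2547, b=Δ4−h4·(2M4+M5)/6=-183/283
t_q=9/4 → seg 0, τ=9/4; S=-5+162/283·τ+0·τ²+80/7641·τ³=-4067/1132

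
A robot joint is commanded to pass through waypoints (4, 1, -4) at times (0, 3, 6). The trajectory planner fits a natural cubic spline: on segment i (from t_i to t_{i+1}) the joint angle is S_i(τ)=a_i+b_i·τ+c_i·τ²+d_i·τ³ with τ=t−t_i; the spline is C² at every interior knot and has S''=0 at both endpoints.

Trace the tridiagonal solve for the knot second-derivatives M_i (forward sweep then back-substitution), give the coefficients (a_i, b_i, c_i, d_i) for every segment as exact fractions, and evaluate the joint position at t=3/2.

Δ: Δ0=-1, Δ1=-5/3
row 1: diag=12, rhs=-4; c'=1/4, d'=-1/3
back: M1=-1/3
M: M0=0, M1=-1/3, M2=0
seg 0: a=4, c=M0/2=0, d=(M1−M0)/(6·3)=-1/54, b=Δ0−h0·(2M0+M1)/6=-5/6
seg 1: a=1, c=M1/2=-1/6, d=(M2−M1)/(6·3)=1/54, b=Δ1−h1·(2M1+M2)/6=-4/3
t_q=3/2 → seg 0, τ=3/2; S=4+-5/6·τ+0·τ²+-1/54·τ³=43/16

  seg 0: a=4 b=-5/6 c=0 d=-1/54
  seg 1: a=1 b=-4/3 c=-1/6 d=1/54
S(3/2) = 43/16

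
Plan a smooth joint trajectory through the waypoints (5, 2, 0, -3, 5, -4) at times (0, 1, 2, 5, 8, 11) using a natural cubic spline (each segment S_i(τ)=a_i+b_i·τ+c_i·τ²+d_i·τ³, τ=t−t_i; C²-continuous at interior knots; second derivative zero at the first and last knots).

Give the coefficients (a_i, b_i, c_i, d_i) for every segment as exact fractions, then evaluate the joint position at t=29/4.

  seg 0: a=5 b=-4093/1251 c=0 d=340/1251
  seg 1: a=2 b=-3073/1251 c=340/417 d=-449/1251
  seg 2: a=0 b=-2380/1251 c=-109/417 d=2110/11259
  seg 3: a=-3 b=1988/1251 c=1783/1251 d=-4001/11259
  seg 4: a=5 b=683/1251 c=-2218/1251 d=2218/11259
S(29/4) = 33299/8896

Δ: Δ0=-3, Δ1=-2, Δ2=-1, Δ3=8/3, Δ4=-3
row 1: diag=4, rhs=6; c'=1/4, d'=3/2
row 2: denom=8−1·1/4=31/4; d'=(6−1·3/2)/(31/4)=18/31
row 3: denom=12−3·12/31=336/31; d'=(22−3·18/31)/(336/31)=157/84
row 4: denom=12−3·31/112=1251/112; d'=(-34−3·157/84)/(1251/112)=-4436/1251
back: M4=-4436/1251
back: M3=157/84−31/112·-4436/1251=3566/1251
back: M2=18/31−12/31·3566/1251=-218/417
back: M1=3/2−1/4·-218/417=680/417
M: M0=0, M1=680/417, M2=-218/417, M3=3566/1251, M4=-4436/1251, M5=0
seg 0: a=5, c=M0/2=0, d=(M1−M0)/(6·1)=340/1251, b=Δ0−h0·(2M0+M1)/6=-4093/1251
seg 1: a=2, c=M1/2=340/417, d=(M2−M1)/(6·1)=-449/1251, b=Δ1−h1·(2M1+M2)/6=-3073/1251
seg 2: a=0, c=M2/2=-109/417, d=(M3−M2)/(6·3)=2110/11259, b=Δ2−h2·(2M2+M3)/6=-2380/1251
seg 3: a=-3, c=M3/2=1783/1251, d=(M4−M3)/(6·3)=-4001/11259, b=Δ3−h3·(2M3+M4)/6=1988/1251
seg 4: a=5, c=M4/2=-2218/1251, d=(M5−M4)/(6·3)=2218/11259, b=Δ4−h4·(2M4+M5)/6=683/1251
t_q=29/4 → seg 3, τ=9/4; S=-3+1988/1251·τ+1783/1251·τ²+-4001/11259·τ³=33299/8896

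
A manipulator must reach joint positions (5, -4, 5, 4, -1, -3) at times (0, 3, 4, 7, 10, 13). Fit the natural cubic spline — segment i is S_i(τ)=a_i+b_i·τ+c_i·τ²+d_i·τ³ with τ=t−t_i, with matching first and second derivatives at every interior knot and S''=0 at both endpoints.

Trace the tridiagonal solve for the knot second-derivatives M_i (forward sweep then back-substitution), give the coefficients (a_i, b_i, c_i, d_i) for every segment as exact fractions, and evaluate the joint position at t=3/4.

Δ: Δ0=-3, Δ1=9, Δ2=-1/3, Δ3=-5/3, Δ4=-2/3
row 1: diag=8, rhs=72; c'=1/8, d'=9
row 2: denom=8−1·1/8=63/8; d'=(-56−1·9)/(63/8)=-520/63
row 3: denom=12−3·8/21=76/7; d'=(-8−3·-520/63)/(76/7)=88/57
row 4: denom=12−3·21/76=849/76; d'=(6−3·88/57)/(849/76)=104/849
back: M4=104/849
back: M3=88/57−21/76·104/849=1282/849
back: M2=-520/63−8/21·1282/849=-7496/849
back: M1=9−1/8·-7496/849=8578/849
M: M0=0, M1=8578/849, M2=-7496/849, M3=1282/849, M4=104/849, M5=0
seg 0: a=5, c=M0/2=0, d=(M1−M0)/(6·3)=4289/7641, b=Δ0−h0·(2M0+M1)/6=-6836/849
seg 1: a=-4, c=M1/2=4289/849, d=(M2−M1)/(6·1)=-893/283, b=Δ1−h1·(2M1+M2)/6=6031/849
seg 2: a=5, c=M2/2=-3748/849, d=(M3−M2)/(6·3)=1463/2547, b=Δ2−h2·(2M2+M3)/6=6572/849
seg 3: a=4, c=M3/2=641/849, d=(M4−M3)/(6·3)=-589/7641, b=Δ3−h3·(2M3+M4)/6=-2749/849
seg 4: a=-1, c=M4/2=52/849, d=(M5−M4)/(6·3)=-52/7641, b=Δ4−h4·(2M4+M5)/6=-670/849
t_q=3/4 → seg 0, τ=3/4; S=5+-6836/849·τ+0·τ²+4289/7641·τ³=-14527/18112

  seg 0: a=5 b=-6836/849 c=0 d=4289/7641
  seg 1: a=-4 b=6031/849 c=4289/849 d=-893/283
  seg 2: a=5 b=6572/849 c=-3748/849 d=1463/2547
  seg 3: a=4 b=-2749/849 c=641/849 d=-589/7641
  seg 4: a=-1 b=-670/849 c=52/849 d=-52/7641
S(3/4) = -14527/18112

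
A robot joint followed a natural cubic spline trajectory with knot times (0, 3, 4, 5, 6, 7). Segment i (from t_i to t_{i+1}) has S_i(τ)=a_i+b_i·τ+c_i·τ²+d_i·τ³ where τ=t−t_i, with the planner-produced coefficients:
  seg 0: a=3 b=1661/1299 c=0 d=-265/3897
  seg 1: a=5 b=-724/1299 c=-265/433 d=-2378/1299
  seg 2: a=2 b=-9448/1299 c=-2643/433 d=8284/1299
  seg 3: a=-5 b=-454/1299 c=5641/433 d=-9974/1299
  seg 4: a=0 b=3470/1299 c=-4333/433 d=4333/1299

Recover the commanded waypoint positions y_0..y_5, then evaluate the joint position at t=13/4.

y_0 = S_0(0) = a_0 = 3
y_1 = S_1(0) = a_1 = 5
y_2 = S_2(0) = a_2 = 2
y_3 = S_3(0) = a_3 = -5
y_4 = S_4(0) = a_4 = 0
y_5 = S_4(1) = -4
t_q=13/4 is in segment 1 (τ=1/4); S_1(τ)=66423/13856

y_0=3 y_1=5 y_2=2 y_3=-5 y_4=0 y_5=-4
S(13/4) = 66423/13856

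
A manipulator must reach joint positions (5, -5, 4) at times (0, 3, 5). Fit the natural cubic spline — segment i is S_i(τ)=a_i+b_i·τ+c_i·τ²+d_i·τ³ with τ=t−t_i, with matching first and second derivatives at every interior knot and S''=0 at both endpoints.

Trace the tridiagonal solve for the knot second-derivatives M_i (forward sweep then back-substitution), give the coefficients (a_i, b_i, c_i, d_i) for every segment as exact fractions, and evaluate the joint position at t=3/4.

Δ: Δ0=-10/3, Δ1=9/2
row 1: diag=10, rhs=47; c'=1/5, d'=47/10
back: M1=47/10
M: M0=0, M1=47/10, M2=0
seg 0: a=5, c=M0/2=0, d=(M1−M0)/(6·3)=47/180, b=Δ0−h0·(2M0+M1)/6=-341/60
seg 1: a=-5, c=M1/2=47/20, d=(M2−M1)/(6·2)=-47/120, b=Δ1−h1·(2M1+M2)/6=41/30
t_q=3/4 → seg 0, τ=3/4; S=5+-341/60·τ+0·τ²+47/180·τ³=217/256

  seg 0: a=5 b=-341/60 c=0 d=47/180
  seg 1: a=-5 b=41/30 c=47/20 d=-47/120
S(3/4) = 217/256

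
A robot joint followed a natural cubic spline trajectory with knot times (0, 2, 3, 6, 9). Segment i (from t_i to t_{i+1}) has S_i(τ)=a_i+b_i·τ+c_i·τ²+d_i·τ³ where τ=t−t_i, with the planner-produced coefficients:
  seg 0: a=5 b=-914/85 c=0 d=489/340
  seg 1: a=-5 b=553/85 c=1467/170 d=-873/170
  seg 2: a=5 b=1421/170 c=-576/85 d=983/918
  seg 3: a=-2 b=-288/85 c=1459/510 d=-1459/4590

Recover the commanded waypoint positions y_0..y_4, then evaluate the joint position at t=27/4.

y_0=5 y_1=-5 y_2=5 y_3=-2 y_4=5
S(27/4) = -33359/10880

y_0 = S_0(0) = a_0 = 5
y_1 = S_1(0) = a_1 = -5
y_2 = S_2(0) = a_2 = 5
y_3 = S_3(0) = a_3 = -2
y_4 = S_3(3) = 5
t_q=27/4 is in segment 3 (τ=3/4); S_3(τ)=-33359/10880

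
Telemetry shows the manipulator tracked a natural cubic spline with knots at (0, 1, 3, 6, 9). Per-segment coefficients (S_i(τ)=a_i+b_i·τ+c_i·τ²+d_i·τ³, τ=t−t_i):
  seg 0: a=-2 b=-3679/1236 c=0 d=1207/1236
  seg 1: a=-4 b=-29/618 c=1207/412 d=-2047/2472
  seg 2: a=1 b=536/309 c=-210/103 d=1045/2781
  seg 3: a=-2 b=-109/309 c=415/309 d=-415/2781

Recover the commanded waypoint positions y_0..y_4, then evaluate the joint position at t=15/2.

y_0 = S_0(0) = a_0 = -2
y_1 = S_1(0) = a_1 = -4
y_2 = S_2(0) = a_2 = 1
y_3 = S_3(0) = a_3 = -2
y_4 = S_3(3) = 5
t_q=15/2 is in segment 3 (τ=3/2); S_3(τ)=-9/824

y_0=-2 y_1=-4 y_2=1 y_3=-2 y_4=5
S(15/2) = -9/824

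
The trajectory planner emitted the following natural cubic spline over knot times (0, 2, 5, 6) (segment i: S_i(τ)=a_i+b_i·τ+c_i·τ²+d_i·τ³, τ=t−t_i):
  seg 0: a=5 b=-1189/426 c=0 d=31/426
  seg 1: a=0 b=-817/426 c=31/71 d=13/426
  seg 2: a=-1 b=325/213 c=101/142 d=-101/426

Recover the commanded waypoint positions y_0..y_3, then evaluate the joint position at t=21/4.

y_0 = S_0(0) = a_0 = 5
y_1 = S_1(0) = a_1 = 0
y_2 = S_2(0) = a_2 = -1
y_3 = S_2(1) = 1
t_q=21/4 is in segment 2 (τ=1/4); S_2(τ)=-5251/9088

y_0=5 y_1=0 y_2=-1 y_3=1
S(21/4) = -5251/9088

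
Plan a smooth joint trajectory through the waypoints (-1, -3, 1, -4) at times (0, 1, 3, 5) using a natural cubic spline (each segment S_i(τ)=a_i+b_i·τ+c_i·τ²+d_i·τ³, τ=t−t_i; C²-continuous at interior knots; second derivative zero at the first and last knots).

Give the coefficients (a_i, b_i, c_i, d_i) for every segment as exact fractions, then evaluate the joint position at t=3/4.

Δ: Δ0=-2, Δ1=2, Δ2=-5/2
row 1: diag=6, rhs=24; c'=1/3, d'=4
row 2: denom=8−2·1/3=22/3; d'=(-27−2·4)/(22/3)=-105/22
back: M2=-105/22
back: M1=4−1/3·-105/22=123/22
M: M0=0, M1=123/22, M2=-105/22, M3=0
seg 0: a=-1, c=M0/2=0, d=(M1−M0)/(6·1)=41/44, b=Δ0−h0·(2M0+M1)/6=-129/44
seg 1: a=-3, c=M1/2=123/44, d=(M2−M1)/(6·2)=-19/22, b=Δ1−h1·(2M1+M2)/6=-3/22
seg 2: a=1, c=M2/2=-105/44, d=(M3−M2)/(6·2)=35/88, b=Δ2−h2·(2M2+M3)/6=15/22
t_q=3/4 → seg 0, τ=3/4; S=-1+-129/44·τ+0·τ²+41/44·τ³=-7901/2816

  seg 0: a=-1 b=-129/44 c=0 d=41/44
  seg 1: a=-3 b=-3/22 c=123/44 d=-19/22
  seg 2: a=1 b=15/22 c=-105/44 d=35/88
S(3/4) = -7901/2816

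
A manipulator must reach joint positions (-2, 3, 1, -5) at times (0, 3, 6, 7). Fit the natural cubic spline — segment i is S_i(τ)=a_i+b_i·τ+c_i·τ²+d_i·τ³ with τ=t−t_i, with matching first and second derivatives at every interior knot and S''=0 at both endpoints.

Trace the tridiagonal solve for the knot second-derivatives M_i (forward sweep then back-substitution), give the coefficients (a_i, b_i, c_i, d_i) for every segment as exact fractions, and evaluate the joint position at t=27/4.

  seg 0: a=-2 b=51/29 c=0 d=-8/783
  seg 1: a=3 b=43/29 c=-8/87 d=-163/783
  seg 2: a=1 b=-136/29 c=-57/29 d=19/29
S(27/4) = -6211/1856

Δ: Δ0=5/3, Δ1=-2/3, Δ2=-6
row 1: diag=12, rhs=-14; c'=1/4, d'=-7/6
row 2: denom=8−3·1/4=29/4; d'=(-32−3·-7/6)/(29/4)=-114/29
back: M2=-114/29
back: M1=-7/6−1/4·-114/29=-16/87
M: M0=0, M1=-16/87, M2=-114/29, M3=0
seg 0: a=-2, c=M0/2=0, d=(M1−M0)/(6·3)=-8/783, b=Δ0−h0·(2M0+M1)/6=51/29
seg 1: a=3, c=M1/2=-8/87, d=(M2−M1)/(6·3)=-163/783, b=Δ1−h1·(2M1+M2)/6=43/29
seg 2: a=1, c=M2/2=-57/29, d=(M3−M2)/(6·1)=19/29, b=Δ2−h2·(2M2+M3)/6=-136/29
t_q=27/4 → seg 2, τ=3/4; S=1+-136/29·τ+-57/29·τ²+19/29·τ³=-6211/1856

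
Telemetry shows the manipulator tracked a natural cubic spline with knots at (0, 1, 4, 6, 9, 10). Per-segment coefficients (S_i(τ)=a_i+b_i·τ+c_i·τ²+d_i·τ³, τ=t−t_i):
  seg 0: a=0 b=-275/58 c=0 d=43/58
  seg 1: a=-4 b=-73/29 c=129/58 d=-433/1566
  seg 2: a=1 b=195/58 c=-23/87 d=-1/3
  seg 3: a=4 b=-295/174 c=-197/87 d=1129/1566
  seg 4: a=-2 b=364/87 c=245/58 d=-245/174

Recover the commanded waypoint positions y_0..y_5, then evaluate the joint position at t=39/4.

y_0=0 y_1=-4 y_2=1 y_3=4 y_4=-2 y_5=5
S(39/4) = 10839/3712

y_0 = S_0(0) = a_0 = 0
y_1 = S_1(0) = a_1 = -4
y_2 = S_2(0) = a_2 = 1
y_3 = S_3(0) = a_3 = 4
y_4 = S_4(0) = a_4 = -2
y_5 = S_4(1) = 5
t_q=39/4 is in segment 4 (τ=3/4); S_4(τ)=10839/3712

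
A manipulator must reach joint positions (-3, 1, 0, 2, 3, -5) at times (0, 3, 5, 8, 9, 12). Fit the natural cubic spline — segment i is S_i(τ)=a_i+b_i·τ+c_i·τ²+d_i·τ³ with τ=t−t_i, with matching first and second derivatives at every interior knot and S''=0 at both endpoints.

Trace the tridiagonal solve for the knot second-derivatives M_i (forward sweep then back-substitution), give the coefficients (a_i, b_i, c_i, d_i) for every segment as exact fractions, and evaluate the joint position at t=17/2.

  seg 0: a=-3 b=875/444 c=0 d=-283/3996
  seg 1: a=1 b=13/222 c=-283/444 d=53/296
  seg 2: a=0 b=-38/111 c=97/222 d=-67/1998
  seg 3: a=2 b=305/222 c=5/37 d=-113/222
  seg 4: a=3 b=13/111 c=-103/74 d=103/666
S(17/2) = 1573/592

Δ: Δ0=4/3, Δ1=-1/2, Δ2=2/3, Δ3=1, Δ4=-8/3
row 1: diag=10, rhs=-11; c'=1/5, d'=-11/10
row 2: denom=10−2·1/5=48/5; d'=(7−2·-11/10)/(48/5)=23/24
row 3: denom=8−3·5/16=113/16; d'=(2−3·23/24)/(113/16)=-14/113
row 4: denom=8−1·16/113=888/113; d'=(-22−1·-14/113)/(888/113)=-103/37
back: M4=-103/37
back: M3=-14/113−16/113·-103/37=10/37
back: M2=23/24−5/16·10/37=97/111
back: M1=-11/10−1/5·97/111=-283/222
M: M0=0, M1=-283/222, M2=97/111, M3=10/37, M4=-103/37, M5=0
seg 0: a=-3, c=M0/2=0, d=(M1−M0)/(6·3)=-283/3996, b=Δ0−h0·(2M0+M1)/6=875/444
seg 1: a=1, c=M1/2=-283/444, d=(M2−M1)/(6·2)=53/296, b=Δ1−h1·(2M1+M2)/6=13/222
seg 2: a=0, c=M2/2=97/222, d=(M3−M2)/(6·3)=-67/1998, b=Δ2−h2·(2M2+M3)/6=-38/111
seg 3: a=2, c=M3/2=5/37, d=(M4−M3)/(6·1)=-113/222, b=Δ3−h3·(2M3+M4)/6=305/222
seg 4: a=3, c=M4/2=-103/74, d=(M5−M4)/(6·3)=103/666, b=Δ4−h4·(2M4+M5)/6=13/111
t_q=17/2 → seg 3, τ=1/2; S=2+305/222·τ+5/37·τ²+-113/222·τ³=1573/592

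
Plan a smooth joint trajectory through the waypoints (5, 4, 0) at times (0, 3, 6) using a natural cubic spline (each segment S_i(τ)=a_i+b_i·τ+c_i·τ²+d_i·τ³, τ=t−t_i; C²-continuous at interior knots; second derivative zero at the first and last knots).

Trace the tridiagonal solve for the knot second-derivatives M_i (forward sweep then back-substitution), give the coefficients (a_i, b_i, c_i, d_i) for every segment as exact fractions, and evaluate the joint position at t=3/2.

  seg 0: a=5 b=-1/12 c=0 d=-1/36
  seg 1: a=4 b=-5/6 c=-1/4 d=1/36
S(3/2) = 153/32

Δ: Δ0=-1/3, Δ1=-4/3
row 1: diag=12, rhs=-6; c'=1/4, d'=-1/2
back: M1=-1/2
M: M0=0, M1=-1/2, M2=0
seg 0: a=5, c=M0/2=0, d=(M1−M0)/(6·3)=-1/36, b=Δ0−h0·(2M0+M1)/6=-1/12
seg 1: a=4, c=M1/2=-1/4, d=(M2−M1)/(6·3)=1/36, b=Δ1−h1·(2M1+M2)/6=-5/6
t_q=3/2 → seg 0, τ=3/2; S=5+-1/12·τ+0·τ²+-1/36·τ³=153/32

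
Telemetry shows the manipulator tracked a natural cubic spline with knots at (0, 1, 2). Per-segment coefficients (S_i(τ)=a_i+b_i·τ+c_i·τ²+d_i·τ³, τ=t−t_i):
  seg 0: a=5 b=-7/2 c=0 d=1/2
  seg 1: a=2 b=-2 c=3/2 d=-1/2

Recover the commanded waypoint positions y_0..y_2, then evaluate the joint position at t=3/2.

y_0 = S_0(0) = a_0 = 5
y_1 = S_1(0) = a_1 = 2
y_2 = S_1(1) = 1
t_q=3/2 is in segment 1 (τ=1/2); S_1(τ)=21/16

y_0=5 y_1=2 y_2=1
S(3/2) = 21/16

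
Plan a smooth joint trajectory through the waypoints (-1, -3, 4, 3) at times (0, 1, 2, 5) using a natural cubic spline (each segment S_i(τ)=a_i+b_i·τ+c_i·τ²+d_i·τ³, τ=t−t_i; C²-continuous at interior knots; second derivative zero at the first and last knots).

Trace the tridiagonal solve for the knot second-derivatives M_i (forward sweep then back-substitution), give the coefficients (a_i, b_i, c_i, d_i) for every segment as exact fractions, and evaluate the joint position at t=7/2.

Δ: Δ0=-2, Δ1=7, Δ2=-1/3
row 1: diag=4, rhs=54; c'=1/4, d'=27/2
row 2: denom=8−1·1/4=31/4; d'=(-44−1·27/2)/(31/4)=-230/31
back: M2=-230/31
back: M1=27/2−1/4·-230/31=476/31
M: M0=0, M1=476/31, M2=-230/31, M3=0
seg 0: a=-1, c=M0/2=0, d=(M1−M0)/(6·1)=238/93, b=Δ0−h0·(2M0+M1)/6=-424/93
seg 1: a=-3, c=M1/2=238/31, d=(M2−M1)/(6·1)=-353/93, b=Δ1−h1·(2M1+M2)/6=290/93
seg 2: a=4, c=M2/2=-115/31, d=(M3−M2)/(6·3)=115/279, b=Δ2−h2·(2M2+M3)/6=659/93
t_q=7/2 → seg 2, τ=3/2; S=4+659/93·τ+-115/31·τ²+115/279·τ³=1903/248

  seg 0: a=-1 b=-424/93 c=0 d=238/93
  seg 1: a=-3 b=290/93 c=238/31 d=-353/93
  seg 2: a=4 b=659/93 c=-115/31 d=115/279
S(7/2) = 1903/248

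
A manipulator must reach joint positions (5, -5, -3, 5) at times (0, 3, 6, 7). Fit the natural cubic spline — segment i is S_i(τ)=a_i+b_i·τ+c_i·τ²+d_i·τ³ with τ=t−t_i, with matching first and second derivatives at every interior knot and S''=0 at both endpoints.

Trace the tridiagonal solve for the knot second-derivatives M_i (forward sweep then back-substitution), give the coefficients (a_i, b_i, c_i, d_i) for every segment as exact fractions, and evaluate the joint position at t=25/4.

Δ: Δ0=-10/3, Δ1=2/3, Δ2=8
row 1: diag=12, rhs=24; c'=1/4, d'=2
row 2: denom=8−3·1/4=29/4; d'=(44−3·2)/(29/4)=152/29
back: M2=152/29
back: M1=2−1/4·152/29=20/29
M: M0=0, M1=20/29, M2=152/29, M3=0
seg 0: a=5, c=M0/2=0, d=(M1−M0)/(6·3)=10/261, b=Δ0−h0·(2M0+M1)/6=-320/87
seg 1: a=-5, c=M1/2=10/29, d=(M2−M1)/(6·3)=22/87, b=Δ1−h1·(2M1+M2)/6=-230/87
seg 2: a=-3, c=M2/2=76/29, d=(M3−M2)/(6·1)=-76/87, b=Δ2−h2·(2M2+M3)/6=544/87
t_q=25/4 → seg 2, τ=1/4; S=-3+544/87·τ+76/29·τ²+-76/87·τ³=-597/464

  seg 0: a=5 b=-320/87 c=0 d=10/261
  seg 1: a=-5 b=-230/87 c=10/29 d=22/87
  seg 2: a=-3 b=544/87 c=76/29 d=-76/87
S(25/4) = -597/464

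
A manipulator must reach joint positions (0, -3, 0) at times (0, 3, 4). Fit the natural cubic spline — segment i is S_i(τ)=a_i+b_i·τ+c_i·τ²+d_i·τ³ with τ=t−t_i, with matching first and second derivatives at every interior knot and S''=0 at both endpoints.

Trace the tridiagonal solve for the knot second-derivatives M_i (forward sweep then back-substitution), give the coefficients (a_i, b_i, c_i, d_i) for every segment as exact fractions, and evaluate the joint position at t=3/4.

Δ: Δ0=-1, Δ1=3
row 1: diag=8, rhs=24; c'=1/8, d'=3
back: M1=3
M: M0=0, M1=3, M2=0
seg 0: a=0, c=M0/2=0, d=(M1−M0)/(6·3)=1/6, b=Δ0−h0·(2M0+M1)/6=-5/2
seg 1: a=-3, c=M1/2=3/2, d=(M2−M1)/(6·1)=-1/2, b=Δ1−h1·(2M1+M2)/6=2
t_q=3/4 → seg 0, τ=3/4; S=0+-5/2·τ+0·τ²+1/6·τ³=-231/128

  seg 0: a=0 b=-5/2 c=0 d=1/6
  seg 1: a=-3 b=2 c=3/2 d=-1/2
S(3/4) = -231/128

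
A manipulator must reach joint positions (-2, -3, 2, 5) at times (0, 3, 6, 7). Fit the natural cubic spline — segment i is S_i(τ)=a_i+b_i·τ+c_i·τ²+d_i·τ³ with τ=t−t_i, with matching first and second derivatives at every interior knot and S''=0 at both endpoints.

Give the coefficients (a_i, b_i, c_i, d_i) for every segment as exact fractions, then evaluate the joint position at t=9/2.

Δ: Δ0=-1/3, Δ1=5/3, Δ2=3
row 1: diag=12, rhs=12; c'=1/4, d'=1
row 2: denom=8−3·1/4=29/4; d'=(8−3·1)/(29/4)=20/29
back: M2=20/29
back: M1=1−1/4·20/29=24/29
M: M0=0, M1=24/29, M2=20/29, M3=0
seg 0: a=-2, c=M0/2=0, d=(M1−M0)/(6·3)=4/87, b=Δ0−h0·(2M0+M1)/6=-65/87
seg 1: a=-3, c=M1/2=12/29, d=(M2−M1)/(6·3)=-2/261, b=Δ1−h1·(2M1+M2)/6=43/87
seg 2: a=2, c=M2/2=10/29, d=(M3−M2)/(6·1)=-10/87, b=Δ2−h2·(2M2+M3)/6=241/87
t_q=9/2 → seg 1, τ=3/2; S=-3+43/87·τ+12/29·τ²+-2/261·τ³=-157/116

  seg 0: a=-2 b=-65/87 c=0 d=4/87
  seg 1: a=-3 b=43/87 c=12/29 d=-2/261
  seg 2: a=2 b=241/87 c=10/29 d=-10/87
S(9/2) = -157/116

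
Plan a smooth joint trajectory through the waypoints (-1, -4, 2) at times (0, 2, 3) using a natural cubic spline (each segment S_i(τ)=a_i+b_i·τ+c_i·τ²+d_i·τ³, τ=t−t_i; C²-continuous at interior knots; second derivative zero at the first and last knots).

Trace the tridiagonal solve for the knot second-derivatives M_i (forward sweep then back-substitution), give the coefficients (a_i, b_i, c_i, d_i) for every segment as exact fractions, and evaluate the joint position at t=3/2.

  seg 0: a=-1 b=-4 c=0 d=5/8
  seg 1: a=-4 b=7/2 c=15/4 d=-5/4
S(3/2) = -313/64

Δ: Δ0=-3/2, Δ1=6
row 1: diag=6, rhs=45; c'=1/6, d'=15/2
back: M1=15/2
M: M0=0, M1=15/2, M2=0
seg 0: a=-1, c=M0/2=0, d=(M1−M0)/(6·2)=5/8, b=Δ0−h0·(2M0+M1)/6=-4
seg 1: a=-4, c=M1/2=15/4, d=(M2−M1)/(6·1)=-5/4, b=Δ1−h1·(2M1+M2)/6=7/2
t_q=3/2 → seg 0, τ=3/2; S=-1+-4·τ+0·τ²+5/8·τ³=-313/64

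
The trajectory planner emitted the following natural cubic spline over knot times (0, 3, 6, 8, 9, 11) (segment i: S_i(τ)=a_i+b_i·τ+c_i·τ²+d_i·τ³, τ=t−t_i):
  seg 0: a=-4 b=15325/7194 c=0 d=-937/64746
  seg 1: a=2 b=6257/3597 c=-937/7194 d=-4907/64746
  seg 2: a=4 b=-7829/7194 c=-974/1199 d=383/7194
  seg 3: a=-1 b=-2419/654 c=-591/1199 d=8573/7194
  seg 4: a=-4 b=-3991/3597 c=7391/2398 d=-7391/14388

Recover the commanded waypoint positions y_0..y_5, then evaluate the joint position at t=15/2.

y_0=-4 y_1=2 y_2=4 y_3=-1 y_4=-4 y_5=2
S(15/2) = 13803/19184

y_0 = S_0(0) = a_0 = -4
y_1 = S_1(0) = a_1 = 2
y_2 = S_2(0) = a_2 = 4
y_3 = S_3(0) = a_3 = -1
y_4 = S_4(0) = a_4 = -4
y_5 = S_4(2) = 2
t_q=15/2 is in segment 2 (τ=3/2); S_2(τ)=13803/19184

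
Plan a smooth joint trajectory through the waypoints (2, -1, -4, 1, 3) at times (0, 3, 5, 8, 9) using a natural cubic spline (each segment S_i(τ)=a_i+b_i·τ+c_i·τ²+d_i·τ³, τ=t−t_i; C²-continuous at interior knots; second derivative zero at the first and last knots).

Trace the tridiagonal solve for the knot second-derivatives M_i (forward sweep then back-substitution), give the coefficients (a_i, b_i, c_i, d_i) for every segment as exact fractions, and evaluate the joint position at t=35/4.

Δ: Δ0=-1, Δ1=-3/2, Δ2=5/3, Δ3=2
row 1: diag=10, rhs=-3; c'=1/5, d'=-3/10
row 2: denom=10−2·1/5=48/5; d'=(19−2·-3/10)/(48/5)=49/24
row 3: denom=8−3·5/16=113/16; d'=(2−3·49/24)/(113/16)=-66/113
back: M3=-66/113
back: M2=49/24−5/16·-66/113=754/339
back: M1=-3/10−1/5·754/339=-505/678
M: M0=0, M1=-505/678, M2=754/339, M3=-66/113, M4=0
seg 0: a=2, c=M0/2=0, d=(M1−M0)/(6·3)=-505/12204, b=Δ0−h0·(2M0+M1)/6=-851/1356
seg 1: a=-1, c=M1/2=-505/1356, d=(M2−M1)/(6·2)=671/2712, b=Δ1−h1·(2M1+M2)/6=-1183/678
seg 2: a=-4, c=M2/2=377/339, d=(M3−M2)/(6·3)=-476/3051, b=Δ2−h2·(2M2+M3)/6=-30/113
seg 3: a=1, c=M3/2=-33/113, d=(M4−M3)/(6·1)=11/113, b=Δ3−h3·(2M3+M4)/6=248/113
t_q=35/4 → seg 3, τ=3/4; S=1+248/113·τ+-33/113·τ²+11/113·τ³=18245/7232

  seg 0: a=2 b=-851/1356 c=0 d=-505/12204
  seg 1: a=-1 b=-1183/678 c=-505/1356 d=671/2712
  seg 2: a=-4 b=-30/113 c=377/339 d=-476/3051
  seg 3: a=1 b=248/113 c=-33/113 d=11/113
S(35/4) = 18245/7232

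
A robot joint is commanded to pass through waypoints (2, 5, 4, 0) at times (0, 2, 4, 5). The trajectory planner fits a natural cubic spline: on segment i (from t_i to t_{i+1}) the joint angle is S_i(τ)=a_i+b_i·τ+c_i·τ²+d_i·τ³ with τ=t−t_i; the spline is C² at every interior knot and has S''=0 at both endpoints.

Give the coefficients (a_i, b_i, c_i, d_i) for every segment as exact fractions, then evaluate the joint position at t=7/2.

Δ: Δ0=3/2, Δ1=-1/2, Δ2=-4
row 1: diag=8, rhs=-12; c'=1/4, d'=-3/2
row 2: denom=6−2·1/4=11/2; d'=(-21−2·-3/2)/(11/2)=-36/11
back: M2=-36/11
back: M1=-3/2−1/4·-36/11=-15/22
M: M0=0, M1=-15/22, M2=-36/11, M3=0
seg 0: a=2, c=M0/2=0, d=(M1−M0)/(6·2)=-5/88, b=Δ0−h0·(2M0+M1)/6=19/11
seg 1: a=5, c=M1/2=-15/44, d=(M2−M1)/(6·2)=-19/88, b=Δ1−h1·(2M1+M2)/6=23/22
seg 2: a=4, c=M2/2=-18/11, d=(M3−M2)/(6·1)=6/11, b=Δ2−h2·(2M2+M3)/6=-32/11
t_q=7/2 → seg 1, τ=3/2; S=5+23/22·τ+-15/44·τ²+-19/88·τ³=3571/704

  seg 0: a=2 b=19/11 c=0 d=-5/88
  seg 1: a=5 b=23/22 c=-15/44 d=-19/88
  seg 2: a=4 b=-32/11 c=-18/11 d=6/11
S(7/2) = 3571/704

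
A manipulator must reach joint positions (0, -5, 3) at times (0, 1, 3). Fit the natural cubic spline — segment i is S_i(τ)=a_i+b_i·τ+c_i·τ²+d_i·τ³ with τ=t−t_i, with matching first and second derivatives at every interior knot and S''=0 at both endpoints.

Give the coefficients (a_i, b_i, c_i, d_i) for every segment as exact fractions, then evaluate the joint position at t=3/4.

  seg 0: a=0 b=-13/2 c=0 d=3/2
  seg 1: a=-5 b=-2 c=9/2 d=-3/4
S(3/4) = -543/128

Δ: Δ0=-5, Δ1=4
row 1: diag=6, rhs=54; c'=1/3, d'=9
back: M1=9
M: M0=0, M1=9, M2=0
seg 0: a=0, c=M0/2=0, d=(M1−M0)/(6·1)=3/2, b=Δ0−h0·(2M0+M1)/6=-13/2
seg 1: a=-5, c=M1/2=9/2, d=(M2−M1)/(6·2)=-3/4, b=Δ1−h1·(2M1+M2)/6=-2
t_q=3/4 → seg 0, τ=3/4; S=0+-13/2·τ+0·τ²+3/2·τ³=-543/128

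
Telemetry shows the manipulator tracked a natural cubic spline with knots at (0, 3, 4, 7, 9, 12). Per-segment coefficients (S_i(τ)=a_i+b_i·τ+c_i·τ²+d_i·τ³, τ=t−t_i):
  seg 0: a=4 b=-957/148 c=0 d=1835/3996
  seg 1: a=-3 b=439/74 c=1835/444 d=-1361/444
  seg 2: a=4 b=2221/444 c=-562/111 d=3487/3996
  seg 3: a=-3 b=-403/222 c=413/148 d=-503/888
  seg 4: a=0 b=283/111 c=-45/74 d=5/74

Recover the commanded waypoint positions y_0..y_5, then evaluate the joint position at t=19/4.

y_0=4 y_1=-3 y_2=4 y_3=-3 y_4=0 y_5=4
S(19/4) = 49935/9472

y_0 = S_0(0) = a_0 = 4
y_1 = S_1(0) = a_1 = -3
y_2 = S_2(0) = a_2 = 4
y_3 = S_3(0) = a_3 = -3
y_4 = S_4(0) = a_4 = 0
y_5 = S_4(3) = 4
t_q=19/4 is in segment 2 (τ=3/4); S_2(τ)=49935/9472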